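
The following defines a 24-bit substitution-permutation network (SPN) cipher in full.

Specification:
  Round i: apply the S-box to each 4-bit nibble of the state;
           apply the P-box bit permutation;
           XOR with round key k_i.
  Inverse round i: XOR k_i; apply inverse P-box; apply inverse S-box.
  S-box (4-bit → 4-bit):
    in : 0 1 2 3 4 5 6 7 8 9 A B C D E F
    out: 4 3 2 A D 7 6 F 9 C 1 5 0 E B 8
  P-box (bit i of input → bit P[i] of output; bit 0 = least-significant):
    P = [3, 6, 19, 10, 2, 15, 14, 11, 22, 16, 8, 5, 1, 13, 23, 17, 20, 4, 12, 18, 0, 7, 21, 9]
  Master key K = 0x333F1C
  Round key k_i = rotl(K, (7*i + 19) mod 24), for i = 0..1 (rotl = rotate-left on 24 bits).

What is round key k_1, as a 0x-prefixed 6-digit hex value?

K = 0x333F1C
k_0 = rotl(K, (7*0+19) mod 24) = rotl(K, 19) = 0xE199F8
k_1 = rotl(K, (7*1+19) mod 24) = rotl(K, 2) = 0xCCFC70

0xCCFC70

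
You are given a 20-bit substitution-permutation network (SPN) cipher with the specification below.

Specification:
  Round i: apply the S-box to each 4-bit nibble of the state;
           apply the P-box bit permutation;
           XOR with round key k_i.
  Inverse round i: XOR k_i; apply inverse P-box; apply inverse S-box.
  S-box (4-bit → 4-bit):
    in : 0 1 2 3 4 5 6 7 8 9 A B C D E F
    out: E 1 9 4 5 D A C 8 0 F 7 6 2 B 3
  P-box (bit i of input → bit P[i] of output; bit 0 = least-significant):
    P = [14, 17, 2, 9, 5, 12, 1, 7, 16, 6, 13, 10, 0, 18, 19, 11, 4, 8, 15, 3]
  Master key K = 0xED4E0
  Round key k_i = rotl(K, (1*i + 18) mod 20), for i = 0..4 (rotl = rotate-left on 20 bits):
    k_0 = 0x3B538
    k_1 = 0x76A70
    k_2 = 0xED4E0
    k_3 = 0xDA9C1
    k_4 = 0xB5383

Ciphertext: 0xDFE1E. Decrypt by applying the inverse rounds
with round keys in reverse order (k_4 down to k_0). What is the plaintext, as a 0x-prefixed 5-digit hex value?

0x65C3A

s_0 = ciphertext = 0xDFE1E
s_1 = InvRound(s_0, k_4) = 0xAE78C
s_2 = InvRound(s_1, k_3) = 0x8EE9A
s_3 = InvRound(s_2, k_2) = 0x26CB6
s_4 = InvRound(s_3, k_1) = 0x9DE77
s_5 = InvRound(s_4, k_0) = 0x65C3A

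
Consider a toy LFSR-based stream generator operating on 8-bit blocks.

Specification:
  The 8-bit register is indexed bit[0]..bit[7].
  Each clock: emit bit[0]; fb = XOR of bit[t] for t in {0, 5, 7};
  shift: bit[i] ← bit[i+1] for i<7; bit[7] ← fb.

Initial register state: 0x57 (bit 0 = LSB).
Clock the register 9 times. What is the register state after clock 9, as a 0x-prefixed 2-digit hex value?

reg_0 = 0x57
clock 1: out=1, reg = 0xAB
clock 2: out=1, reg = 0xD5
clock 3: out=1, reg = 0x6A
clock 4: out=0, reg = 0xB5
clock 5: out=1, reg = 0xDA
clock 6: out=0, reg = 0xED
clock 7: out=1, reg = 0xF6
clock 8: out=0, reg = 0x7B
clock 9: out=1, reg = 0x3D

0x3D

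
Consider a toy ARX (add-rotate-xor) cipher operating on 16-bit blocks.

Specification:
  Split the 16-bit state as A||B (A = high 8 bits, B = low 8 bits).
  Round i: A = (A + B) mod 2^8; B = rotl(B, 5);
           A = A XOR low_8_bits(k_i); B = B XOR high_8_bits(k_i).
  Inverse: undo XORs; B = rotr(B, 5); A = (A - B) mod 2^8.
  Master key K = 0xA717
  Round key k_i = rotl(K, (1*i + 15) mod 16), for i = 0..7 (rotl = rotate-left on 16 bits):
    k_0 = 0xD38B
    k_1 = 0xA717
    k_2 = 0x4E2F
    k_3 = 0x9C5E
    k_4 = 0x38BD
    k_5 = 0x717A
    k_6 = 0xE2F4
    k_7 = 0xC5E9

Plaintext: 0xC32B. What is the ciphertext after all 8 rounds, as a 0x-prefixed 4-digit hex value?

0x7C49

s_0 = plaintext = 0xC32B
s_1 = Round(s_0, k_0) = 0x65B6
s_2 = Round(s_1, k_1) = 0x0C71
s_3 = Round(s_2, k_2) = 0x5260
s_4 = Round(s_3, k_3) = 0xEC90
s_5 = Round(s_4, k_4) = 0xC12A
s_6 = Round(s_5, k_5) = 0x9134
s_7 = Round(s_6, k_6) = 0x3164
s_8 = Round(s_7, k_7) = 0x7C49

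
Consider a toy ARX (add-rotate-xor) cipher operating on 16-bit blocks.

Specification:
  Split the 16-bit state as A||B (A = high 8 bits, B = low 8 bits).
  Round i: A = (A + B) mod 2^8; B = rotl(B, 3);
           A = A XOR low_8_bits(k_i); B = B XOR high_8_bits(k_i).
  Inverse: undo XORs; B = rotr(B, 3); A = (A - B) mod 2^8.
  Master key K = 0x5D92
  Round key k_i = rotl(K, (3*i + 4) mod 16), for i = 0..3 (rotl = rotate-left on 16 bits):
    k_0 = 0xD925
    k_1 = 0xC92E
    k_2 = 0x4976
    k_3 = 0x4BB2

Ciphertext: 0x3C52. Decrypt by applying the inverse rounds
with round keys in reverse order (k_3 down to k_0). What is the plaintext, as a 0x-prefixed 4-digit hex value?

0x2229

s_0 = ciphertext = 0x3C52
s_1 = InvRound(s_0, k_3) = 0x6B23
s_2 = InvRound(s_1, k_2) = 0xD04D
s_3 = InvRound(s_2, k_1) = 0x6E90
s_4 = InvRound(s_3, k_0) = 0x2229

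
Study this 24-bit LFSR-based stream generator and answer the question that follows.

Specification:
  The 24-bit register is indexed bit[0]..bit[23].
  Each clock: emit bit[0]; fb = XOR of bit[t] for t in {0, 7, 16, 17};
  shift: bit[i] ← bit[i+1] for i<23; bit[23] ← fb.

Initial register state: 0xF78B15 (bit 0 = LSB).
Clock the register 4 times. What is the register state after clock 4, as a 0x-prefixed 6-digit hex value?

0xFF78B1

reg_0 = 0xF78B15
clock 1: out=1, reg = 0xFBC58A
clock 2: out=0, reg = 0xFDE2C5
clock 3: out=1, reg = 0xFEF162
clock 4: out=0, reg = 0xFF78B1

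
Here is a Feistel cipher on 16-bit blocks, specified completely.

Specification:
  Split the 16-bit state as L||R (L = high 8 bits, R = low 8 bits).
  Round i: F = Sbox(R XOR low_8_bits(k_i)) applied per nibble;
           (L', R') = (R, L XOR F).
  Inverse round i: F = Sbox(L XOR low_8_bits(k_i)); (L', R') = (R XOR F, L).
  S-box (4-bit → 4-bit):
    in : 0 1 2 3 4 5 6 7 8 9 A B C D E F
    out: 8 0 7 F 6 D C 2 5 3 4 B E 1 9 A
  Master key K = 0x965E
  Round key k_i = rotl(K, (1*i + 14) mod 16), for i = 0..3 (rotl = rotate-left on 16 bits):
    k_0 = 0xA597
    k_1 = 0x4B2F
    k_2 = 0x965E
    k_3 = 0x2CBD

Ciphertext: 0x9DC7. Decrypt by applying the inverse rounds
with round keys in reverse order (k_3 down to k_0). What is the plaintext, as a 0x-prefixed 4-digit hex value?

0xD7C8

s_0 = ciphertext = 0x9DC7
s_1 = InvRound(s_0, k_3) = 0xBF9D
s_2 = InvRound(s_1, k_2) = 0x0DBF
s_3 = InvRound(s_2, k_1) = 0xC80D
s_4 = InvRound(s_3, k_0) = 0xD7C8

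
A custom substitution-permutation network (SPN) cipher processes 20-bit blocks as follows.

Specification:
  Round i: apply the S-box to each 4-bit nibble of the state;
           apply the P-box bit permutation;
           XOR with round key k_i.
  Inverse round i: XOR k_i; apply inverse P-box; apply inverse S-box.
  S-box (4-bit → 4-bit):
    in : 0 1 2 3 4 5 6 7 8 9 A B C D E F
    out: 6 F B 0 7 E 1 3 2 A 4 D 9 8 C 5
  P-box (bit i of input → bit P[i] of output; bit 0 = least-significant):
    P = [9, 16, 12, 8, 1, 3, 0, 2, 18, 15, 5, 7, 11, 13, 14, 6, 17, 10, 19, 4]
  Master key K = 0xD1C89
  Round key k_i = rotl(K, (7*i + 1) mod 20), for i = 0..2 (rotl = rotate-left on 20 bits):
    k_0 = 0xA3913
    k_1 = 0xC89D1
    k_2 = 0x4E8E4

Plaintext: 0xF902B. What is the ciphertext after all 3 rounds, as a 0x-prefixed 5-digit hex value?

s_0 = plaintext = 0xF902B
s_1 = Round(s_0, k_0) = 0x08A7D
s_2 = Round(s_1, k_1) = 0x4ACFB
s_3 = Round(s_2, k_2) = 0xABF67

0xABF67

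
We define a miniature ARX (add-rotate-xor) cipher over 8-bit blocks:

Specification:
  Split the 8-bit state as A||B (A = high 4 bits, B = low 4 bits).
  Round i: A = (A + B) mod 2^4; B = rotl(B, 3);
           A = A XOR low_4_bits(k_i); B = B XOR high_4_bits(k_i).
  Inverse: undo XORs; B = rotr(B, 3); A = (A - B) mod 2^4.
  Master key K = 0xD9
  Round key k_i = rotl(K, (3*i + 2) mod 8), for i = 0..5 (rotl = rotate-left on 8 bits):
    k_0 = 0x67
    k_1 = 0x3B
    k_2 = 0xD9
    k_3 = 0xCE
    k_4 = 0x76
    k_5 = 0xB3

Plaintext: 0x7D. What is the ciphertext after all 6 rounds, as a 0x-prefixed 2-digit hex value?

s_0 = plaintext = 0x7D
s_1 = Round(s_0, k_0) = 0x38
s_2 = Round(s_1, k_1) = 0x07
s_3 = Round(s_2, k_2) = 0xE6
s_4 = Round(s_3, k_3) = 0xAF
s_5 = Round(s_4, k_4) = 0xF8
s_6 = Round(s_5, k_5) = 0x4F

0x4F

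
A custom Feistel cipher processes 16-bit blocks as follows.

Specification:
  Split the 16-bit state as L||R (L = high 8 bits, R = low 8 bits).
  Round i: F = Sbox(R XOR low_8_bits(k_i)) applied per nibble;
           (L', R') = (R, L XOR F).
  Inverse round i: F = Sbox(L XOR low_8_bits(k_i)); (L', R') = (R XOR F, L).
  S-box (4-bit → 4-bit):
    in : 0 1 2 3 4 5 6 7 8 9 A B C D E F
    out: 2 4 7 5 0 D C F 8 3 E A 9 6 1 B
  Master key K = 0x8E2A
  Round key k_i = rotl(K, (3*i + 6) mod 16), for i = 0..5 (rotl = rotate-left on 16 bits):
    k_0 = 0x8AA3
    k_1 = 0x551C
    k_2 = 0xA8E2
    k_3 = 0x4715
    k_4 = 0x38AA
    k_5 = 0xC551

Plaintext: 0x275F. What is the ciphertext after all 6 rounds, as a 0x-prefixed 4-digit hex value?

0x8BDB

s_0 = plaintext = 0x275F
s_1 = Round(s_0, k_0) = 0x5F9E
s_2 = Round(s_1, k_1) = 0x9ED8
s_3 = Round(s_2, k_2) = 0xD8C0
s_4 = Round(s_3, k_3) = 0xC0B5
s_5 = Round(s_4, k_4) = 0xB58B
s_6 = Round(s_5, k_5) = 0x8BDB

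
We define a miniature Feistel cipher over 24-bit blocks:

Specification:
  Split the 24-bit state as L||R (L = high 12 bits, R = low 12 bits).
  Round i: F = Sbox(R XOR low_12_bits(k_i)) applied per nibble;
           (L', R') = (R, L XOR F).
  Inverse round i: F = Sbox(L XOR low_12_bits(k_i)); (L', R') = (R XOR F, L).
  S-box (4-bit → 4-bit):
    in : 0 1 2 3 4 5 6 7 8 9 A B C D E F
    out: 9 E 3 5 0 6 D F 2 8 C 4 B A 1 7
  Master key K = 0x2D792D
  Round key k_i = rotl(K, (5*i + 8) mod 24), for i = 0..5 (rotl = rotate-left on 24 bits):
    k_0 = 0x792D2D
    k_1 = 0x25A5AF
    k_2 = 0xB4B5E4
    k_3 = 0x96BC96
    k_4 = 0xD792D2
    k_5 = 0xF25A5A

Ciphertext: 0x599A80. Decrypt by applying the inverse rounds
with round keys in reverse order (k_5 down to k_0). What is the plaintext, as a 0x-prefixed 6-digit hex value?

s_0 = ciphertext = 0x599A80
s_1 = InvRound(s_0, k_5) = 0xD35599
s_2 = InvRound(s_1, k_4) = 0x286D35
s_3 = InvRound(s_2, k_3) = 0xCDC286
s_4 = InvRound(s_3, k_2) = 0xAD4CDC
s_5 = InvRound(s_4, k_1) = 0xB28AD4
s_6 = InvRound(s_5, k_0) = 0x742B28

0x742B28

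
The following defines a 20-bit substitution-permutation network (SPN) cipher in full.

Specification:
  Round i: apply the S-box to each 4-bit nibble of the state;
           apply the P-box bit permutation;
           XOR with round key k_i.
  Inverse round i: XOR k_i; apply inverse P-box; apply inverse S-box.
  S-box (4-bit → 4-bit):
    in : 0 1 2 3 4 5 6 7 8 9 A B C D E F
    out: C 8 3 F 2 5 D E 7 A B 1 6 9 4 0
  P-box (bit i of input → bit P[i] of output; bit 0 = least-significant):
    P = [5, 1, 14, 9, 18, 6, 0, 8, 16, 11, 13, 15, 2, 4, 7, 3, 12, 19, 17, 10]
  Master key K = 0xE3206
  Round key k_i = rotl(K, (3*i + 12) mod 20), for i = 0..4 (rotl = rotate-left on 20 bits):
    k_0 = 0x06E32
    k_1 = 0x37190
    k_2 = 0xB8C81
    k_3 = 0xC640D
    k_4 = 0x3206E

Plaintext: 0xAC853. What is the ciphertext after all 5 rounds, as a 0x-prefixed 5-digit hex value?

0x72117

s_0 = plaintext = 0xAC853
s_1 = Round(s_0, k_0) = 0xD1081
s_2 = Round(s_1, k_1) = 0x7C7D9
s_3 = Round(s_2, k_2) = 0x52313
s_4 = Round(s_3, k_3) = 0xF9F3B
s_5 = Round(s_4, k_4) = 0x72117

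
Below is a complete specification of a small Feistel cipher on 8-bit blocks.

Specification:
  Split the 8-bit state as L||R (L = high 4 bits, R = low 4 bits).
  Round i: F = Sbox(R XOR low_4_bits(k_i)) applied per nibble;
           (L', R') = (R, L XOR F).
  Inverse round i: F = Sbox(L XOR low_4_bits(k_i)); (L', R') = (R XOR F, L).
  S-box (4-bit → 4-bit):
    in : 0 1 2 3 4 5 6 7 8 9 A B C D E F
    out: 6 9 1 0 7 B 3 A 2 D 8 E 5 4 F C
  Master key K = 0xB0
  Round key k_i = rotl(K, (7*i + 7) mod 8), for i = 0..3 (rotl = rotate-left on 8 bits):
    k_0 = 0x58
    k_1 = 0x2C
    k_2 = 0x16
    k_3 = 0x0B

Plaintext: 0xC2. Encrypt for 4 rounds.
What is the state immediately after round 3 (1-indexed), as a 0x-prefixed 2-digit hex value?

s_0 = plaintext = 0xC2
s_1 = Round(s_0, k_0) = 0x24
s_2 = Round(s_1, k_1) = 0x40
s_3 = Round(s_2, k_2) = 0x07
s_4 = Round(s_3, k_3) = 0x75

0x07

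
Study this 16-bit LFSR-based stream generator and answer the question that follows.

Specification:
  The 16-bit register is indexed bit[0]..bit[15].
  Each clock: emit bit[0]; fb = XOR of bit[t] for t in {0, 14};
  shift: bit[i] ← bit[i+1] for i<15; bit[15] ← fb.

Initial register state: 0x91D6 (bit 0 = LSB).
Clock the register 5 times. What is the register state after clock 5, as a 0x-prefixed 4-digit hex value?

0x248E

reg_0 = 0x91D6
clock 1: out=0, reg = 0x48EB
clock 2: out=1, reg = 0x2475
clock 3: out=1, reg = 0x923A
clock 4: out=0, reg = 0x491D
clock 5: out=1, reg = 0x248E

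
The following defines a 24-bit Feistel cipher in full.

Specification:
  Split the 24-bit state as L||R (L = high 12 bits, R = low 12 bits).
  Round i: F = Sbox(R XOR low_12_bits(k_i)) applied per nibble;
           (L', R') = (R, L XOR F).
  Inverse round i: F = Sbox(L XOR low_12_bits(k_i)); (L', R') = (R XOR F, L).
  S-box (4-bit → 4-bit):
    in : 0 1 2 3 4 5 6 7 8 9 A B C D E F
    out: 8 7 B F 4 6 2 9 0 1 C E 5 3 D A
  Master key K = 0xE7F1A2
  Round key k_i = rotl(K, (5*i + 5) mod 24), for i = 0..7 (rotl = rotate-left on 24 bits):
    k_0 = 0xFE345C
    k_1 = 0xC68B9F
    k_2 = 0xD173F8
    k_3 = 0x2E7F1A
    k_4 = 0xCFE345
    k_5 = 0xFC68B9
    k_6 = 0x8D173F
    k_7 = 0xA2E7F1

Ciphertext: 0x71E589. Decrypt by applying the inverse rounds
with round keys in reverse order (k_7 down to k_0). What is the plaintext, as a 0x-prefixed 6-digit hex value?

0x73B132

s_0 = ciphertext = 0x71E589
s_1 = InvRound(s_0, k_7) = 0xD5371E
s_2 = InvRound(s_1, k_6) = 0xB3BD53
s_3 = InvRound(s_2, k_5) = 0x258B3B
s_4 = InvRound(s_3, k_4) = 0xC48258
s_5 = InvRound(s_4, k_3) = 0xD33C48
s_6 = InvRound(s_5, k_2) = 0x116D33
s_7 = InvRound(s_6, k_1) = 0x132116
s_8 = InvRound(s_7, k_0) = 0x73B132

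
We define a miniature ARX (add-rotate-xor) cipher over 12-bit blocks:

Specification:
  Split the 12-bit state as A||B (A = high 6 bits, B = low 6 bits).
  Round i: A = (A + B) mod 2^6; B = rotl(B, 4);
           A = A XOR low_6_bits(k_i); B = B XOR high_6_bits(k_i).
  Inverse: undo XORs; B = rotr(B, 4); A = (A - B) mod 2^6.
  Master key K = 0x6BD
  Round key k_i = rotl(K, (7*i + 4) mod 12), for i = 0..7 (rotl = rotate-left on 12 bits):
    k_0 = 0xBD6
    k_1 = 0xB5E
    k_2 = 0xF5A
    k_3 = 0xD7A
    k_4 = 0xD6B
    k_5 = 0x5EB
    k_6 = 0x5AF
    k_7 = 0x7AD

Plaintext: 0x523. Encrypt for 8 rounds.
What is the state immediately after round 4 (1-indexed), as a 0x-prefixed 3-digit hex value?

0x94B

s_0 = plaintext = 0x523
s_1 = Round(s_0, k_0) = 0x857
s_2 = Round(s_1, k_1) = 0x998
s_3 = Round(s_2, k_2) = 0x93B
s_4 = Round(s_3, k_3) = 0x94B
s_5 = Round(s_4, k_4) = 0x6C7
s_6 = Round(s_5, k_5) = 0x266
s_7 = Round(s_6, k_6) = 0x03F
s_8 = Round(s_7, k_7) = 0x4A1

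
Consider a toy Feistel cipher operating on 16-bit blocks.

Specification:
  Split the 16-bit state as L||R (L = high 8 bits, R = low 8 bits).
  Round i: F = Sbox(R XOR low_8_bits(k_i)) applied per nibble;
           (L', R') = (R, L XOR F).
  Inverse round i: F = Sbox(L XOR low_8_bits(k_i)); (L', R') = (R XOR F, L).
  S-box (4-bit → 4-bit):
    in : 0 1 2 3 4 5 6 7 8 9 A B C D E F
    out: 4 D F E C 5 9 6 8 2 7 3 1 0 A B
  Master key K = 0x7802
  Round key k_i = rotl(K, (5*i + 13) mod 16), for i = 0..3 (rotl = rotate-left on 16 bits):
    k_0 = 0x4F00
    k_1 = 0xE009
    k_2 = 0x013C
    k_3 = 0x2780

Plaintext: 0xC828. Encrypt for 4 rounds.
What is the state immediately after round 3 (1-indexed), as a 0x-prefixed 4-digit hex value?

s_0 = plaintext = 0xC828
s_1 = Round(s_0, k_0) = 0x2830
s_2 = Round(s_1, k_1) = 0x30CA
s_3 = Round(s_2, k_2) = 0xCA89
s_4 = Round(s_3, k_3) = 0x8988

0xCA89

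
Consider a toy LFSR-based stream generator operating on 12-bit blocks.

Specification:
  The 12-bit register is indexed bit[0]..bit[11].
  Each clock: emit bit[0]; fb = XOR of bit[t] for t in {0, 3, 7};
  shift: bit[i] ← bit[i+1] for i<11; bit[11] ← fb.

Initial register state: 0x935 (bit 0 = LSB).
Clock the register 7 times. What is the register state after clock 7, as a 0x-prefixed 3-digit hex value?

reg_0 = 0x935
clock 1: out=1, reg = 0xC9A
clock 2: out=0, reg = 0x64D
clock 3: out=1, reg = 0x326
clock 4: out=0, reg = 0x193
clock 5: out=1, reg = 0x0C9
clock 6: out=1, reg = 0x864
clock 7: out=0, reg = 0x432

0x432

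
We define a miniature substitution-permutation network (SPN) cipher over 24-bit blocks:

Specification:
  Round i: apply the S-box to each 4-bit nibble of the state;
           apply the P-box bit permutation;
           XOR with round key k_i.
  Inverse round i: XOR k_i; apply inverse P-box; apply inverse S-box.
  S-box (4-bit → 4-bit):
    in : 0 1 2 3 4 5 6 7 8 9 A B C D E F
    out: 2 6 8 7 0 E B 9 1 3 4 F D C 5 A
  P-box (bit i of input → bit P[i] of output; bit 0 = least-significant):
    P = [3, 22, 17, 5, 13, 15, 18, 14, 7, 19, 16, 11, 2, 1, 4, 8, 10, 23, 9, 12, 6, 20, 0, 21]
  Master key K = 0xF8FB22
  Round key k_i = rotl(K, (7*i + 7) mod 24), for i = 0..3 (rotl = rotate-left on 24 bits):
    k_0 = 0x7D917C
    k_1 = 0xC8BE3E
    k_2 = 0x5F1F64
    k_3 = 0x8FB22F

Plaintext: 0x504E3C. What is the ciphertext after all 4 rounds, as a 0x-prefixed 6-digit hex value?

s_0 = plaintext = 0x504E3C
s_1 = Round(s_0, k_0) = 0xCA31D5
s_2 = Round(s_1, k_1) = 0xA7FC49
s_3 = Round(s_2, k_2) = 0x1E02EF
s_4 = Round(s_3, k_3) = 0xDB9C0C

0xDB9C0C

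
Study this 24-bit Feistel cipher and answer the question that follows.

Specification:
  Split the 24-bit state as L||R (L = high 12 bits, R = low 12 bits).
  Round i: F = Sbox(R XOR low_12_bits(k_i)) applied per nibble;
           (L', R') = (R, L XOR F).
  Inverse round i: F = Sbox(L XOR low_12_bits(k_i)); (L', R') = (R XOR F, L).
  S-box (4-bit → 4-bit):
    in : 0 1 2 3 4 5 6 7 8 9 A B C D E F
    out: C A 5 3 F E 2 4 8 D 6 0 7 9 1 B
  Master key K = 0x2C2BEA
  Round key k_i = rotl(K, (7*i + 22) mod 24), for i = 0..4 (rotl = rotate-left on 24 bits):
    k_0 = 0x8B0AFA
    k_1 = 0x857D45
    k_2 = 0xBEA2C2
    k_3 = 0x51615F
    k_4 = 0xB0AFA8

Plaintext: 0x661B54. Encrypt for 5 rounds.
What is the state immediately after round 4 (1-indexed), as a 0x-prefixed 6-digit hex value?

0xF280EE

s_0 = plaintext = 0x661B54
s_1 = Round(s_0, k_0) = 0xB54C00
s_2 = Round(s_1, k_1) = 0xC001AA
s_3 = Round(s_2, k_2) = 0x1AAF28
s_4 = Round(s_3, k_3) = 0xF280EE
s_5 = Round(s_4, k_4) = 0x0EE4DA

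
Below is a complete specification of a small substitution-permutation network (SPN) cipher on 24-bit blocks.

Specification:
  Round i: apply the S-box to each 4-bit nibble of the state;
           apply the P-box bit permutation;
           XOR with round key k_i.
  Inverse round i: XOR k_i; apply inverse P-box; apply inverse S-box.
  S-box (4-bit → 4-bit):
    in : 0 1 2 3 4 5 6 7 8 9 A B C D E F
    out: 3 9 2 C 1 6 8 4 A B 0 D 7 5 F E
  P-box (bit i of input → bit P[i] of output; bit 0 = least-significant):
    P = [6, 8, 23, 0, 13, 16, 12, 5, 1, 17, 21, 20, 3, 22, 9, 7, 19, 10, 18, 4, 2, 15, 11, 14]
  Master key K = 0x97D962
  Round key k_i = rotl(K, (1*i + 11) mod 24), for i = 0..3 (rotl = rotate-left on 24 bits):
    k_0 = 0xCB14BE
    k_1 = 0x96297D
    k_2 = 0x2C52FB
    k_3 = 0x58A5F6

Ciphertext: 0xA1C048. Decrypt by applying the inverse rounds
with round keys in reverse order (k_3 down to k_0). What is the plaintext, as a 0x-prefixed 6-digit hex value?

s_0 = ciphertext = 0xA1C048
s_1 = InvRound(s_0, k_3) = 0x199B95
s_2 = InvRound(s_1, k_2) = 0xE74B80
s_3 = InvRound(s_2, k_1) = 0x16E391
s_4 = InvRound(s_3, k_0) = 0x9CC1EF

0x9CC1EF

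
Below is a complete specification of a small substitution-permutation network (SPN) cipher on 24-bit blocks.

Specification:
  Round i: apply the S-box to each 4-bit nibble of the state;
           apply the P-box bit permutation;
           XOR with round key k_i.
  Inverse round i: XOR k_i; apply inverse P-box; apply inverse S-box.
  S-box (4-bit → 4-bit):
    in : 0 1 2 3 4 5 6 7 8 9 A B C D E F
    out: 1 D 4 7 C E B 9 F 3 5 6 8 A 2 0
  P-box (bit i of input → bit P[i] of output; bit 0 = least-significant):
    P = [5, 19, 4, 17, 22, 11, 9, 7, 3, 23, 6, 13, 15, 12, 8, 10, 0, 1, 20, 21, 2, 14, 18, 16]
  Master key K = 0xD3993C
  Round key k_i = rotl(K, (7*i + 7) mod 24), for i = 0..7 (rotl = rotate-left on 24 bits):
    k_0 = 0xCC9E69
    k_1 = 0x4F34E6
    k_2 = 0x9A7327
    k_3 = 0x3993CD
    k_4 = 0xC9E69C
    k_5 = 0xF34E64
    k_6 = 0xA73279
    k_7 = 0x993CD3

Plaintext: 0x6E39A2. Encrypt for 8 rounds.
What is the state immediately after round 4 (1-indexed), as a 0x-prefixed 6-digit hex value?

0x35E72F

s_0 = plaintext = 0x6E39A2
s_1 = Round(s_0, k_0) = 0x0D4D77
s_2 = Round(s_1, k_1) = 0xAD1140
s_3 = Round(s_2, k_2) = 0xBED4C9
s_4 = Round(s_3, k_3) = 0x35E72F
s_5 = Round(s_4, k_4) = 0xFD9492
s_6 = Round(s_5, k_5) = 0x93F636
s_7 = Round(s_6, k_6) = 0x7D5856
s_8 = Round(s_7, k_7) = 0x32033D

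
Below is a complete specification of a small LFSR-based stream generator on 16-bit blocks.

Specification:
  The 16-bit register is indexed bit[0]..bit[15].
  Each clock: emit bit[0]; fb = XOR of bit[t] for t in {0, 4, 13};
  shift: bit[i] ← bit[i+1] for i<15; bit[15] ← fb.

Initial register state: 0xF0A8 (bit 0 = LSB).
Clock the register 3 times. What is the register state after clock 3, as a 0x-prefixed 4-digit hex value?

0xBE15

reg_0 = 0xF0A8
clock 1: out=0, reg = 0xF854
clock 2: out=0, reg = 0x7C2A
clock 3: out=0, reg = 0xBE15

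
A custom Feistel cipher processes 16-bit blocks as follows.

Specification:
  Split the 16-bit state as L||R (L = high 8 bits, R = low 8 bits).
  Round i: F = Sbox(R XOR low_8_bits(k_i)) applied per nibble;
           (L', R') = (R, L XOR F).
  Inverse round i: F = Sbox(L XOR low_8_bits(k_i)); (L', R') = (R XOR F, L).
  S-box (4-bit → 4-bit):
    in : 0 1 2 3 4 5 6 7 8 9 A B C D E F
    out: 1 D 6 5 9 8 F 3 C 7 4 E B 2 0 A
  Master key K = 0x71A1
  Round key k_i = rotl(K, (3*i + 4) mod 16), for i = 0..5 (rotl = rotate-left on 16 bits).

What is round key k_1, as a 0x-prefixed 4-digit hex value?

K = 0x71A1
k_0 = rotl(K, (3*0+4) mod 16) = rotl(K, 4) = 0x1A17
k_1 = rotl(K, (3*1+4) mod 16) = rotl(K, 7) = 0xD0B8

0xD0B8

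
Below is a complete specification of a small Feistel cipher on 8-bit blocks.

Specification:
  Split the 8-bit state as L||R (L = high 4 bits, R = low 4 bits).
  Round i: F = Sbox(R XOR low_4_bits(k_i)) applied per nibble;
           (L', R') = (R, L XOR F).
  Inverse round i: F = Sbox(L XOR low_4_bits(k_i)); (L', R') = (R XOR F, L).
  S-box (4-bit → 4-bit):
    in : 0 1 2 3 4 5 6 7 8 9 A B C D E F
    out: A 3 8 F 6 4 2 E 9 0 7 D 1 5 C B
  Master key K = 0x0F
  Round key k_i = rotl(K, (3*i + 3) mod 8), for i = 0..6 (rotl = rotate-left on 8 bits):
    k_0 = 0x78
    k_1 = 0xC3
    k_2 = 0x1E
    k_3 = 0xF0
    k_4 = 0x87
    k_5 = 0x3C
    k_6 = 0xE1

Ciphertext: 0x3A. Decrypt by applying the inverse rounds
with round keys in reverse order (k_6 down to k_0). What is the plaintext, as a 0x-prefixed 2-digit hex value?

0xD2

s_0 = ciphertext = 0x3A
s_1 = InvRound(s_0, k_6) = 0x23
s_2 = InvRound(s_1, k_5) = 0xF2
s_3 = InvRound(s_2, k_4) = 0xBF
s_4 = InvRound(s_3, k_3) = 0x2B
s_5 = InvRound(s_4, k_2) = 0xA2
s_6 = InvRound(s_5, k_1) = 0x2A
s_7 = InvRound(s_6, k_0) = 0xD2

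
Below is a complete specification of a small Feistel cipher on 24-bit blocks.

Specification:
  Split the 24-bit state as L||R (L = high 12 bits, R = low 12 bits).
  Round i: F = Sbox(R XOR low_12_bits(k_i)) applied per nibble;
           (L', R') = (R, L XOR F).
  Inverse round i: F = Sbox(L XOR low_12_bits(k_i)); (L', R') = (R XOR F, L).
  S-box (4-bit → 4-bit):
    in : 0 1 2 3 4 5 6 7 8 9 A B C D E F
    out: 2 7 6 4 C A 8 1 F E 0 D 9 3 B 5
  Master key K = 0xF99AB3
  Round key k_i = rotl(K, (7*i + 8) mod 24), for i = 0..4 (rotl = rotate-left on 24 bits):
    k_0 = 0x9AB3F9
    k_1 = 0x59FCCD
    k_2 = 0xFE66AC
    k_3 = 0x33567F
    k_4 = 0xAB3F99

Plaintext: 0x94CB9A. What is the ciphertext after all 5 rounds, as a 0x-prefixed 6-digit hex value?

0xF2B767

s_0 = plaintext = 0x94CB9A
s_1 = Round(s_0, k_0) = 0xB9A6C8
s_2 = Round(s_1, k_1) = 0x6C8BB0
s_3 = Round(s_2, k_2) = 0xBB05B1
s_4 = Round(s_3, k_3) = 0x5B1F2B
s_5 = Round(s_4, k_4) = 0xF2B767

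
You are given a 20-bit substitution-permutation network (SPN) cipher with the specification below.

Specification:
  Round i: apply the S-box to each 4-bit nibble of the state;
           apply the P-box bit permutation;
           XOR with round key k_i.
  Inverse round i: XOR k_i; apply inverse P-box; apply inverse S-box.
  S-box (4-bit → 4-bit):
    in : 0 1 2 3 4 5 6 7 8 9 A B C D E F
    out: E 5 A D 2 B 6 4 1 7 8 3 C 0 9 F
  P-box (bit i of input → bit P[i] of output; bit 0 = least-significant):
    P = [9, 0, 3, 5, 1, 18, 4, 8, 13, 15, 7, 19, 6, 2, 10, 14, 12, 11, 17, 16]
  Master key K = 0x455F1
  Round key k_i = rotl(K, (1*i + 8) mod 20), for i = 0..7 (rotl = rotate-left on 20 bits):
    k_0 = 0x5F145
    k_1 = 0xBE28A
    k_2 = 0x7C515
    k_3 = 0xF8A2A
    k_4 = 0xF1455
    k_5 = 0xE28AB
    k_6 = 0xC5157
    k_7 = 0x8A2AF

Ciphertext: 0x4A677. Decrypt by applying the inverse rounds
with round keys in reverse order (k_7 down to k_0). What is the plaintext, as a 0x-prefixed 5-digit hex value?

s_0 = ciphertext = 0x4A677
s_1 = InvRound(s_0, k_7) = 0xD1C67
s_2 = InvRound(s_1, k_6) = 0x2CDCA
s_3 = InvRound(s_2, k_5) = 0xD3522
s_4 = InvRound(s_3, k_4) = 0x7B832
s_5 = InvRound(s_4, k_3) = 0x8DE71
s_6 = InvRound(s_5, k_2) = 0xFBA2E
s_7 = InvRound(s_6, k_1) = 0xB274A
s_8 = InvRound(s_7, k_0) = 0x102B9

0x102B9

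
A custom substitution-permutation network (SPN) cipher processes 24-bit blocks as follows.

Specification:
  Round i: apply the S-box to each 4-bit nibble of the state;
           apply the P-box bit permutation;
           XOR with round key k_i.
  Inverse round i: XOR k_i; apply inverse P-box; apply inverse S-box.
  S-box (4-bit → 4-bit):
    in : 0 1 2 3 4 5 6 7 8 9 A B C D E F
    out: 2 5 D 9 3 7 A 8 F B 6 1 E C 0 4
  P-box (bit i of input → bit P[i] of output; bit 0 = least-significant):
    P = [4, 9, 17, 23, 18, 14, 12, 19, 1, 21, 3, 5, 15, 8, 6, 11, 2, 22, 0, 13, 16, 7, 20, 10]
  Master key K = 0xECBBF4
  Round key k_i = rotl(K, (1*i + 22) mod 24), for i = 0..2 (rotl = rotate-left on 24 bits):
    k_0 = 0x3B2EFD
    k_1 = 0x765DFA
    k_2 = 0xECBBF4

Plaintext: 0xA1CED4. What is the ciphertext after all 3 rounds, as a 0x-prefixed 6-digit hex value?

s_0 = plaintext = 0xA1CED4
s_1 = Round(s_0, k_0) = 0x233528
s_2 = Round(s_1, k_1) = 0xC9E3E4
s_3 = Round(s_2, k_2) = 0xBC9D42

0xBC9D42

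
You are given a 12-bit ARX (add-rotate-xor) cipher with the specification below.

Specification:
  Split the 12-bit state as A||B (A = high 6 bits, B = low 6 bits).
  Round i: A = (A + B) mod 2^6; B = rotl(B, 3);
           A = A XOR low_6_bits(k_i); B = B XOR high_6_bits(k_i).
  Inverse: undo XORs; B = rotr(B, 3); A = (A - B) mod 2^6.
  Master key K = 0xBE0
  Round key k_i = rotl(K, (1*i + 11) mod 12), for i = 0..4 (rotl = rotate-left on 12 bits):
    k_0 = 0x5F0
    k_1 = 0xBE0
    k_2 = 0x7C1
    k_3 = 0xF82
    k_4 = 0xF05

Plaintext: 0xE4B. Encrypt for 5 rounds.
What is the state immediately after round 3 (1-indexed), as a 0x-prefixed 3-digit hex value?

s_0 = plaintext = 0xE4B
s_1 = Round(s_0, k_0) = 0xD0E
s_2 = Round(s_1, k_1) = 0x89E
s_3 = Round(s_2, k_2) = 0x06C
s_4 = Round(s_3, k_3) = 0xBDB
s_5 = Round(s_4, k_4) = 0x3E7

0x06C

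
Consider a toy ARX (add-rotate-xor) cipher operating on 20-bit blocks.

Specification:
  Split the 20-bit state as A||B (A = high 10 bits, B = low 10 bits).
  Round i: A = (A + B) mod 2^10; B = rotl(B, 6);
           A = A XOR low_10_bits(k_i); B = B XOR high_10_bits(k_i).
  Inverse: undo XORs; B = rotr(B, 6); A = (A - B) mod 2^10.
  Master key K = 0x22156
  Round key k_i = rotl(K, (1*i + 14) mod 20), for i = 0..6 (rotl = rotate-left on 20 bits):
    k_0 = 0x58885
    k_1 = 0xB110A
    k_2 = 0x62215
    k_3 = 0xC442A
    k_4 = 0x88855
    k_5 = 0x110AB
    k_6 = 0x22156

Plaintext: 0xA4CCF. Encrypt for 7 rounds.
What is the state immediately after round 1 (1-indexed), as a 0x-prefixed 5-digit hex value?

0xF9EAE

s_0 = plaintext = 0xA4CCF
s_1 = Round(s_0, k_0) = 0xF9EAE
s_2 = Round(s_1, k_1) = 0xE7D6E
s_3 = Round(s_2, k_2) = 0xC621E
s_4 = Round(s_3, k_3) = 0x470B0
s_5 = Round(s_4, k_4) = 0x66629
s_6 = Round(s_5, k_5) = 0xDA626
s_7 = Round(s_6, k_6) = 0x3652A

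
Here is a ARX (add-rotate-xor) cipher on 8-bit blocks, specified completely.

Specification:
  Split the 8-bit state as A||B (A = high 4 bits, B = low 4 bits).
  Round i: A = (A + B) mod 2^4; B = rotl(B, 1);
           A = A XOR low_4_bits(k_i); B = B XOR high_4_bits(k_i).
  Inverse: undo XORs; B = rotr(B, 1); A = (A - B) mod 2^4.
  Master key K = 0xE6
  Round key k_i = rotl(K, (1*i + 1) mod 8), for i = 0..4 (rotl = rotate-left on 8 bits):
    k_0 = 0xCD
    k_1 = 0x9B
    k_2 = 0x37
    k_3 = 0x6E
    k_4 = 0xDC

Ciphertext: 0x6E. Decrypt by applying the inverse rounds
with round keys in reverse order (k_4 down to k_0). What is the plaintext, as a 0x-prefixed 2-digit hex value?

0xD9

s_0 = ciphertext = 0x6E
s_1 = InvRound(s_0, k_4) = 0x19
s_2 = InvRound(s_1, k_3) = 0x0F
s_3 = InvRound(s_2, k_2) = 0x16
s_4 = InvRound(s_3, k_1) = 0xBF
s_5 = InvRound(s_4, k_0) = 0xD9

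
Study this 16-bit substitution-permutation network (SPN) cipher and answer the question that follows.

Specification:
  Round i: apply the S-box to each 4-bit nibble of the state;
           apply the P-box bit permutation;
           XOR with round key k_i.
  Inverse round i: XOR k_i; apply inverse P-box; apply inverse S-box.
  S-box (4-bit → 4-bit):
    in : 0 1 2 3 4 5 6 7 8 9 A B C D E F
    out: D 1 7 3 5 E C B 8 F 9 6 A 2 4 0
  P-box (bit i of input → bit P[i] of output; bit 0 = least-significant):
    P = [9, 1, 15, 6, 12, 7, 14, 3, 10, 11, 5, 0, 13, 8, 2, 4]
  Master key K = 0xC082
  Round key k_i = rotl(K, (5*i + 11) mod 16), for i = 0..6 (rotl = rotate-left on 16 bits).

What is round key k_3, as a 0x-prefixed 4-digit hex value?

K = 0xC082
k_0 = rotl(K, (5*0+11) mod 16) = rotl(K, 11) = 0x1604
k_1 = rotl(K, (5*1+11) mod 16) = rotl(K, 0) = 0xC082
k_2 = rotl(K, (5*2+11) mod 16) = rotl(K, 5) = 0x1058
k_3 = rotl(K, (5*3+11) mod 16) = rotl(K, 10) = 0x0B02

0x0B02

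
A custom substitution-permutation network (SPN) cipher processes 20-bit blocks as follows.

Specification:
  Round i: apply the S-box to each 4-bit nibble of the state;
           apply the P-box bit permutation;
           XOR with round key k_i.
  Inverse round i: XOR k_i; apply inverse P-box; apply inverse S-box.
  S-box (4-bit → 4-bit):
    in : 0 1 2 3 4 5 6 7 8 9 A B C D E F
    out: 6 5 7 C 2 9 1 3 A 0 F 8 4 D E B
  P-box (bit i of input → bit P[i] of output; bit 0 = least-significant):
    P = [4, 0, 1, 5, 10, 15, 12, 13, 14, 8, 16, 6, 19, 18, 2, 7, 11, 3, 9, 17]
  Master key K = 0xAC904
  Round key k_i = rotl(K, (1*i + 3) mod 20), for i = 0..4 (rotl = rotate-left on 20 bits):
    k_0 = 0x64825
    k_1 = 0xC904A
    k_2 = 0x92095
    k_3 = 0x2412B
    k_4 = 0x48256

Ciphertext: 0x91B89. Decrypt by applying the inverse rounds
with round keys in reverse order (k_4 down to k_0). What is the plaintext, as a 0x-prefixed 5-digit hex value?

0x89DE6

s_0 = ciphertext = 0x91B89
s_1 = InvRound(s_0, k_4) = 0x7AE02
s_2 = InvRound(s_1, k_3) = 0x242F8
s_3 = InvRound(s_2, k_2) = 0xE1DB8
s_4 = InvRound(s_3, k_1) = 0x5B87D
s_5 = InvRound(s_4, k_0) = 0x89DE6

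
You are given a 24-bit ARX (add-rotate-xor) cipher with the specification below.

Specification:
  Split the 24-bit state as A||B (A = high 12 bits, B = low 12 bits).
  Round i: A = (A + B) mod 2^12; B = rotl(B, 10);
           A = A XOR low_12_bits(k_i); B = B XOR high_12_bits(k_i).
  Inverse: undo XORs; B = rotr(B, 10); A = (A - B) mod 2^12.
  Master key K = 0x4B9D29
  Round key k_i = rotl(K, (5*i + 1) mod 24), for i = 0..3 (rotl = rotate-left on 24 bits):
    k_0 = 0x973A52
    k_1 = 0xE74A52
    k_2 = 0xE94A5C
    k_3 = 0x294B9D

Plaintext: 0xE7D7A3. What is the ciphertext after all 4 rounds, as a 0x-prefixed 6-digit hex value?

s_0 = plaintext = 0xE7D7A3
s_1 = Round(s_0, k_0) = 0xC7249B
s_2 = Round(s_1, k_1) = 0xB5F352
s_3 = Round(s_2, k_2) = 0x4ED640
s_4 = Round(s_3, k_3) = 0x0B0304

0x0B0304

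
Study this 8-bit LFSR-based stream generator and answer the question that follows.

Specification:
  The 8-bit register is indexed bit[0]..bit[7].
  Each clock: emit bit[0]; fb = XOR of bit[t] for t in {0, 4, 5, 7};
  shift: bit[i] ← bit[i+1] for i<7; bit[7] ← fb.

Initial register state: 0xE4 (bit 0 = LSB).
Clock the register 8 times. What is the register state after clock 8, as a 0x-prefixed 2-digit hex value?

reg_0 = 0xE4
clock 1: out=0, reg = 0x72
clock 2: out=0, reg = 0x39
clock 3: out=1, reg = 0x9C
clock 4: out=0, reg = 0x4E
clock 5: out=0, reg = 0x27
clock 6: out=1, reg = 0x13
clock 7: out=1, reg = 0x09
clock 8: out=1, reg = 0x84

0x84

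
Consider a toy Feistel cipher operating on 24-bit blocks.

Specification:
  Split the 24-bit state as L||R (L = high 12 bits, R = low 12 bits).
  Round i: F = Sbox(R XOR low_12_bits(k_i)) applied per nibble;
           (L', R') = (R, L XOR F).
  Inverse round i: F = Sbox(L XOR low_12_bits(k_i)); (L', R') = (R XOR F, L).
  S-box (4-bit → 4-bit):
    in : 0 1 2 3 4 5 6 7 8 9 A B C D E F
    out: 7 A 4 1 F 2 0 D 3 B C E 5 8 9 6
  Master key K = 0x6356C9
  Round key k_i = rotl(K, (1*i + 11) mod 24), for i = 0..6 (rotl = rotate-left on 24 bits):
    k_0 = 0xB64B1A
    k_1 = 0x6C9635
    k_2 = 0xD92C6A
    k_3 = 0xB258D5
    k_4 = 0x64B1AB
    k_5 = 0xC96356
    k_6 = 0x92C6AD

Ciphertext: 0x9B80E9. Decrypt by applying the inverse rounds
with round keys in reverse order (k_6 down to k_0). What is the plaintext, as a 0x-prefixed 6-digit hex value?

0xE047E4

s_0 = ciphertext = 0x9B80E9
s_1 = InvRound(s_0, k_6) = 0x64B9B8
s_2 = InvRound(s_1, k_5) = 0xB1064B
s_3 = InvRound(s_2, k_4) = 0xAA5B10
s_4 = InvRound(s_3, k_3) = 0xFC7AA5
s_5 = InvRound(s_4, k_2) = 0xB6DFC7
s_6 = InvRound(s_5, k_1) = 0x7E4B6D
s_7 = InvRound(s_6, k_0) = 0xE047E4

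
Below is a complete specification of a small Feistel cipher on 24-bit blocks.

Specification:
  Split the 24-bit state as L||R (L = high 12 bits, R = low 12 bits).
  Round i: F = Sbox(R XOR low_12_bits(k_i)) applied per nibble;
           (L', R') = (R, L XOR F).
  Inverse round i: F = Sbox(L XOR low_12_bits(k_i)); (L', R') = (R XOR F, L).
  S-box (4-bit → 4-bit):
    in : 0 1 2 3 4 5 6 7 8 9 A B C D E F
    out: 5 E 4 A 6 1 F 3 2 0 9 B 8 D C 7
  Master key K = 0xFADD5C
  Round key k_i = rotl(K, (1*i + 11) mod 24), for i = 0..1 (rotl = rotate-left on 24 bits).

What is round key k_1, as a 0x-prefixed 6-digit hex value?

0xD5CFAD

K = 0xFADD5C
k_0 = rotl(K, (1*0+11) mod 24) = rotl(K, 11) = 0xEAE7D6
k_1 = rotl(K, (1*1+11) mod 24) = rotl(K, 12) = 0xD5CFAD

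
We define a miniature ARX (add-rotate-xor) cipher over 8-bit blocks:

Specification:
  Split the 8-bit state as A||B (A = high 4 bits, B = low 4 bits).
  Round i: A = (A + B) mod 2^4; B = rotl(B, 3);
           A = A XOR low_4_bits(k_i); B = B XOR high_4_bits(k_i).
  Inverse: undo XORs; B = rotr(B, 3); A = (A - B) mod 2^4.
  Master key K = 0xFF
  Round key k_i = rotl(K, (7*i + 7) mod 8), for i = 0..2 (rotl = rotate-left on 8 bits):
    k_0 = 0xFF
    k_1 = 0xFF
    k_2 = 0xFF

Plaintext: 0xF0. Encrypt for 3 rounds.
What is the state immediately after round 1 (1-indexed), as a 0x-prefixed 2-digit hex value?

0x0F

s_0 = plaintext = 0xF0
s_1 = Round(s_0, k_0) = 0x0F
s_2 = Round(s_1, k_1) = 0x00
s_3 = Round(s_2, k_2) = 0xFF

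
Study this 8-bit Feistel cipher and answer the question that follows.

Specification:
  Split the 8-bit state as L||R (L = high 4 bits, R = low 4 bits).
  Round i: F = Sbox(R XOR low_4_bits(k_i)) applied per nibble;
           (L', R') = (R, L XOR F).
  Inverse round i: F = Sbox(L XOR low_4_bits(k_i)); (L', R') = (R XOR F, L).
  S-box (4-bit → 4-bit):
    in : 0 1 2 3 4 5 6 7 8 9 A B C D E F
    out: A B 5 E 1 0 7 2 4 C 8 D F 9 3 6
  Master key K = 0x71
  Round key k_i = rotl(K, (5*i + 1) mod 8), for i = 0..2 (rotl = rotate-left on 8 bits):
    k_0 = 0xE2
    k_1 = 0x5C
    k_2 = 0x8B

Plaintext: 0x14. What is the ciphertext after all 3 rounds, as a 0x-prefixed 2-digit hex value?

0xC4

s_0 = plaintext = 0x14
s_1 = Round(s_0, k_0) = 0x46
s_2 = Round(s_1, k_1) = 0x6C
s_3 = Round(s_2, k_2) = 0xC4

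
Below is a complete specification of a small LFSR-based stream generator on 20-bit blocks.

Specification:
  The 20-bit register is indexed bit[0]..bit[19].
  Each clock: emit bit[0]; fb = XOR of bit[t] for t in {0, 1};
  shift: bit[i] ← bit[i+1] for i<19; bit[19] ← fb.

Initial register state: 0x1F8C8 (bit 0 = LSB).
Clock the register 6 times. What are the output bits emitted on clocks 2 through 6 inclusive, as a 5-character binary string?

reg_0 = 0x1F8C8
clock 1: out=0, reg = 0x0FC64
clock 2: out=0, reg = 0x07E32
clock 3: out=0, reg = 0x83F19
clock 4: out=1, reg = 0xC1F8C
clock 5: out=0, reg = 0x60FC6
clock 6: out=0, reg = 0xB07E3

00100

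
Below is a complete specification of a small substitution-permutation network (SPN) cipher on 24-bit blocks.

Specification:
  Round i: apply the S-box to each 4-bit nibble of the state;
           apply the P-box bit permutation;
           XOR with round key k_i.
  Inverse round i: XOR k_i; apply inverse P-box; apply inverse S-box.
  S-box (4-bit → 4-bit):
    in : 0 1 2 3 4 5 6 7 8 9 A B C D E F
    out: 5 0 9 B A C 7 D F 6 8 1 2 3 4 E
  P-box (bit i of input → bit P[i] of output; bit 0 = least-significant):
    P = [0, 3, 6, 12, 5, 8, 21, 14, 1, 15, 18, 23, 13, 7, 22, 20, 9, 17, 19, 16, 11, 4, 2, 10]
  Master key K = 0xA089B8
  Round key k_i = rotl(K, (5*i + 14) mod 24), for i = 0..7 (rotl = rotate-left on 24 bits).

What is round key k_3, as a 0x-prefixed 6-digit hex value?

0x113714

K = 0xA089B8
k_0 = rotl(K, (5*0+14) mod 24) = rotl(K, 14) = 0x6E2822
k_1 = rotl(K, (5*1+14) mod 24) = rotl(K, 19) = 0xC5044D
k_2 = rotl(K, (5*2+14) mod 24) = rotl(K, 0) = 0xA089B8
k_3 = rotl(K, (5*3+14) mod 24) = rotl(K, 5) = 0x113714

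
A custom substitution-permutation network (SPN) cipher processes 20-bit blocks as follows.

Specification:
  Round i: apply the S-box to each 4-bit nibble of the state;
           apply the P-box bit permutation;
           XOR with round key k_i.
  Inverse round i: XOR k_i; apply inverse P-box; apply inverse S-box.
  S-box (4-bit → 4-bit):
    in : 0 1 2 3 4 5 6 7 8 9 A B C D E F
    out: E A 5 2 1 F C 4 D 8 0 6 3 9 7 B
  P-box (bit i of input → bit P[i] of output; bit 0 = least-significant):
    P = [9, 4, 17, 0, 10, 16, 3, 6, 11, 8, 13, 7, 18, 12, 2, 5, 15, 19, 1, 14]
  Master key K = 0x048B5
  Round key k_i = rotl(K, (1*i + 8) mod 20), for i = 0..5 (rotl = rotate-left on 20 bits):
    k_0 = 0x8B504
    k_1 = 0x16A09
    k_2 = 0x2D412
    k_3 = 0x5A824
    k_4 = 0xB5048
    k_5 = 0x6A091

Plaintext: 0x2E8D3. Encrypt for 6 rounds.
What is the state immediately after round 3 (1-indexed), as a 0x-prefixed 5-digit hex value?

0xFCB39

s_0 = plaintext = 0x2E8D3
s_1 = Round(s_0, k_0) = 0xC09D2
s_2 = Round(s_1, k_1) = 0xBFCED
s_3 = Round(s_2, k_2) = 0xFCB39
s_4 = Round(s_3, k_3) = 0x85925
s_5 = Round(s_4, k_4) = 0xD86F7
s_6 = Round(s_5, k_5) = 0x14475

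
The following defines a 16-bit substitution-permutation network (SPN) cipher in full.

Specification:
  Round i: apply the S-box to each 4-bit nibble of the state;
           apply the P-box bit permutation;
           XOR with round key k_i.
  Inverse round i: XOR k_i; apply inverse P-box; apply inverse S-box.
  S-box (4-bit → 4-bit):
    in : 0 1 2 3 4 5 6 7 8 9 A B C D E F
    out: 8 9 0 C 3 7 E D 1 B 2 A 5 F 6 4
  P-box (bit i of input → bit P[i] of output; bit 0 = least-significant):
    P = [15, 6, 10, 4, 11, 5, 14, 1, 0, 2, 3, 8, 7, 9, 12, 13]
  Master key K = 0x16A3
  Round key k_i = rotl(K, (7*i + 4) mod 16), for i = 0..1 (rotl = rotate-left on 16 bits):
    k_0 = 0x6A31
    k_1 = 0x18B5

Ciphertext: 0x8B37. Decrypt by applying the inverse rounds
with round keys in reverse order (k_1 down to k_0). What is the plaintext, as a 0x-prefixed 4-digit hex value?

0x6C40

s_0 = ciphertext = 0x8B37
s_1 = InvRound(s_0, k_1) = 0x5008
s_2 = InvRound(s_1, k_0) = 0x6C40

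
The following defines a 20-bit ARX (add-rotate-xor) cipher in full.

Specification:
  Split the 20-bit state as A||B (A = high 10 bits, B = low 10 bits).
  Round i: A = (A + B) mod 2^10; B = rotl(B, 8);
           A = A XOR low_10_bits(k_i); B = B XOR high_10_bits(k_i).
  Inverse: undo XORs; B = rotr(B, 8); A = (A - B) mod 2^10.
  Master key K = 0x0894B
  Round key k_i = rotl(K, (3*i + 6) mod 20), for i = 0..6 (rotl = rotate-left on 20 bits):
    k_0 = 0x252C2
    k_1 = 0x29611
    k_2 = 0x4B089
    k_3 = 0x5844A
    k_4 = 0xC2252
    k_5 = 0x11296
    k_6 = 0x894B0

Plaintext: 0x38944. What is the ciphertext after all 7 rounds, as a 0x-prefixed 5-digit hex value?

0x2D334

s_0 = plaintext = 0x38944
s_1 = Round(s_0, k_0) = 0x390C5
s_2 = Round(s_1, k_1) = 0xEE194
s_3 = Round(s_2, k_2) = 0x71549
s_4 = Round(s_3, k_3) = 0xD1033
s_5 = Round(s_4, k_4) = 0x49404
s_6 = Round(s_5, k_5) = 0xEFC45
s_7 = Round(s_6, k_6) = 0x2D334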